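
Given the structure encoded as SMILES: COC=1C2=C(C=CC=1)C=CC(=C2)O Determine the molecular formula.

C11H10O2

Walk through each heavy atom and fill implicit hydrogens from standard valence (C 4, N 3, O 2, S 2, halogen 1):
  atom 1: C, bond orders sum to 1 (valence 4) → 3 H
  atom 2: O, bond orders sum to 2 (valence 2) → 0 H
  atom 3: C, bond orders sum to 4 (valence 4) → 0 H
  atom 4: C, bond orders sum to 4 (valence 4) → 0 H
  atom 5: C, bond orders sum to 4 (valence 4) → 0 H
  atom 6: C, bond orders sum to 3 (valence 4) → 1 H
  atom 7: C, bond orders sum to 3 (valence 4) → 1 H
  atom 8: C, bond orders sum to 3 (valence 4) → 1 H
  atom 9: C, bond orders sum to 3 (valence 4) → 1 H
  atom 10: C, bond orders sum to 3 (valence 4) → 1 H
  atom 11: C, bond orders sum to 4 (valence 4) → 0 H
  atom 12: C, bond orders sum to 3 (valence 4) → 1 H
  atom 13: O, bond orders sum to 1 (valence 2) → 1 H
Totals → C:11, H:10, O:2.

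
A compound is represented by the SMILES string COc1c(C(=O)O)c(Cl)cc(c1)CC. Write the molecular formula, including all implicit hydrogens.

C10H11ClO3

Walk through each heavy atom and fill implicit hydrogens from standard valence (C 4, N 3, O 2, S 2, halogen 1); for lowercase aromatic atoms, an aromatic c carries 1 H when it has two neighbours and 0 H with three, and aromatic n carries 0 H:
  atom 1: C, bond orders sum to 1 (valence 4) → 3 H
  atom 2: O, bond orders sum to 2 (valence 2) → 0 H
  atom 3: aromatic c, 3 neighbours → 0 H
  atom 4: aromatic c, 3 neighbours → 0 H
  atom 5: C, bond orders sum to 4 (valence 4) → 0 H
  atom 6: O, bond orders sum to 2 (valence 2) → 0 H
  atom 7: O, bond orders sum to 1 (valence 2) → 1 H
  atom 8: aromatic c, 3 neighbours → 0 H
  atom 9: Cl (halogen, monovalent) → 0 H
  atom 10: aromatic c, 2 neighbours → 1 H
  atom 11: aromatic c, 3 neighbours → 0 H
  atom 12: aromatic c, 2 neighbours → 1 H
  atom 13: C, bond orders sum to 2 (valence 4) → 2 H
  atom 14: C, bond orders sum to 1 (valence 4) → 3 H
Totals → C:10, H:11, Cl:1, O:3.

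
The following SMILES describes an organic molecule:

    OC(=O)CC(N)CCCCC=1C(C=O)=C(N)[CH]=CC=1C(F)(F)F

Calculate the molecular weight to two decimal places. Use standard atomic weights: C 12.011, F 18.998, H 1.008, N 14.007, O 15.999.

First, the molecular formula is C15H19F3N2O3 (counting implicit H from valence).
  C: 15 × 12.011 = 180.165
  F: 3 × 18.998 = 56.994
  H: 19 × 1.008 = 19.152
  N: 2 × 14.007 = 28.014
  O: 3 × 15.999 = 47.997
Sum: 15×12.011 + 3×18.998 + 19×1.008 + 2×14.007 + 3×15.999 = 332.322 → 332.32 g/mol.

332.32 g/mol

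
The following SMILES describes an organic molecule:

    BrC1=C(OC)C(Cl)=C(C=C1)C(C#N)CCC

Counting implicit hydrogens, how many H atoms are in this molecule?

Walk through each heavy atom and fill implicit hydrogens from standard valence (C 4, N 3, O 2, S 2, halogen 1):
  atom 1: Br (halogen, monovalent) → 0 H
  atom 2: C, bond orders sum to 4 (valence 4) → 0 H
  atom 3: C, bond orders sum to 4 (valence 4) → 0 H
  atom 4: O, bond orders sum to 2 (valence 2) → 0 H
  atom 5: C, bond orders sum to 1 (valence 4) → 3 H
  atom 6: C, bond orders sum to 4 (valence 4) → 0 H
  atom 7: Cl (halogen, monovalent) → 0 H
  atom 8: C, bond orders sum to 4 (valence 4) → 0 H
  atom 9: C, bond orders sum to 3 (valence 4) → 1 H
  atom 10: C, bond orders sum to 3 (valence 4) → 1 H
  atom 11: C, bond orders sum to 3 (valence 4) → 1 H
  atom 12: C, bond orders sum to 4 (valence 4) → 0 H
  atom 13: N, bond orders sum to 3 (valence 3) → 0 H
  atom 14: C, bond orders sum to 2 (valence 4) → 2 H
  atom 15: C, bond orders sum to 2 (valence 4) → 2 H
  atom 16: C, bond orders sum to 1 (valence 4) → 3 H
Total hydrogens: 13.

13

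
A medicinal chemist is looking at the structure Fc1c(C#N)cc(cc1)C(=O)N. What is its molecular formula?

Walk through each heavy atom and fill implicit hydrogens from standard valence (C 4, N 3, O 2, S 2, halogen 1); for lowercase aromatic atoms, an aromatic c carries 1 H when it has two neighbours and 0 H with three, and aromatic n carries 0 H:
  atom 1: F (halogen, monovalent) → 0 H
  atom 2: aromatic c, 3 neighbours → 0 H
  atom 3: aromatic c, 3 neighbours → 0 H
  atom 4: C, bond orders sum to 4 (valence 4) → 0 H
  atom 5: N, bond orders sum to 3 (valence 3) → 0 H
  atom 6: aromatic c, 2 neighbours → 1 H
  atom 7: aromatic c, 3 neighbours → 0 H
  atom 8: aromatic c, 2 neighbours → 1 H
  atom 9: aromatic c, 2 neighbours → 1 H
  atom 10: C, bond orders sum to 4 (valence 4) → 0 H
  atom 11: O, bond orders sum to 2 (valence 2) → 0 H
  atom 12: N, bond orders sum to 1 (valence 3) → 2 H
Totals → C:8, H:5, F:1, N:2, O:1.

C8H5FN2O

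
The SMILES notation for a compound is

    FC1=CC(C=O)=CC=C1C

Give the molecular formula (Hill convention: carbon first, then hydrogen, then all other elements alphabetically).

Walk through each heavy atom and fill implicit hydrogens from standard valence (C 4, N 3, O 2, S 2, halogen 1):
  atom 1: F (halogen, monovalent) → 0 H
  atom 2: C, bond orders sum to 4 (valence 4) → 0 H
  atom 3: C, bond orders sum to 3 (valence 4) → 1 H
  atom 4: C, bond orders sum to 4 (valence 4) → 0 H
  atom 5: C, bond orders sum to 3 (valence 4) → 1 H
  atom 6: O, bond orders sum to 2 (valence 2) → 0 H
  atom 7: C, bond orders sum to 3 (valence 4) → 1 H
  atom 8: C, bond orders sum to 3 (valence 4) → 1 H
  atom 9: C, bond orders sum to 4 (valence 4) → 0 H
  atom 10: C, bond orders sum to 1 (valence 4) → 3 H
Totals → C:8, H:7, F:1, O:1.

C8H7FO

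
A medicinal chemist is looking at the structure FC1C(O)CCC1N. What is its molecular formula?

Walk through each heavy atom and fill implicit hydrogens from standard valence (C 4, N 3, O 2, S 2, halogen 1):
  atom 1: F (halogen, monovalent) → 0 H
  atom 2: C, bond orders sum to 3 (valence 4) → 1 H
  atom 3: C, bond orders sum to 3 (valence 4) → 1 H
  atom 4: O, bond orders sum to 1 (valence 2) → 1 H
  atom 5: C, bond orders sum to 2 (valence 4) → 2 H
  atom 6: C, bond orders sum to 2 (valence 4) → 2 H
  atom 7: C, bond orders sum to 3 (valence 4) → 1 H
  atom 8: N, bond orders sum to 1 (valence 3) → 2 H
Totals → C:5, H:10, F:1, N:1, O:1.

C5H10FNO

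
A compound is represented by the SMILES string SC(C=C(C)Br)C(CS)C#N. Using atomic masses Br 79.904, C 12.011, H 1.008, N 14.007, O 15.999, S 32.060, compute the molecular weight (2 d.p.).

252.19 g/mol

First, the molecular formula is C7H10BrNS2 (counting implicit H from valence).
  Br: 1 × 79.904 = 79.904
  C: 7 × 12.011 = 84.077
  H: 10 × 1.008 = 10.080
  N: 1 × 14.007 = 14.007
  S: 2 × 32.060 = 64.120
Sum: 1×79.904 + 7×12.011 + 10×1.008 + 1×14.007 + 2×32.060 = 252.188 → 252.19 g/mol.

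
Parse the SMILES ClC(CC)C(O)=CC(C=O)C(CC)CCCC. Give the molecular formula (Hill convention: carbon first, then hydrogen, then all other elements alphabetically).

Walk through each heavy atom and fill implicit hydrogens from standard valence (C 4, N 3, O 2, S 2, halogen 1):
  atom 1: Cl (halogen, monovalent) → 0 H
  atom 2: C, bond orders sum to 3 (valence 4) → 1 H
  atom 3: C, bond orders sum to 2 (valence 4) → 2 H
  atom 4: C, bond orders sum to 1 (valence 4) → 3 H
  atom 5: C, bond orders sum to 4 (valence 4) → 0 H
  atom 6: O, bond orders sum to 1 (valence 2) → 1 H
  atom 7: C, bond orders sum to 3 (valence 4) → 1 H
  atom 8: C, bond orders sum to 3 (valence 4) → 1 H
  atom 9: C, bond orders sum to 3 (valence 4) → 1 H
  atom 10: O, bond orders sum to 2 (valence 2) → 0 H
  atom 11: C, bond orders sum to 3 (valence 4) → 1 H
  atom 12: C, bond orders sum to 2 (valence 4) → 2 H
  atom 13: C, bond orders sum to 1 (valence 4) → 3 H
  atom 14: C, bond orders sum to 2 (valence 4) → 2 H
  atom 15: C, bond orders sum to 2 (valence 4) → 2 H
  atom 16: C, bond orders sum to 2 (valence 4) → 2 H
  atom 17: C, bond orders sum to 1 (valence 4) → 3 H
Totals → C:14, H:25, Cl:1, O:2.

C14H25ClO2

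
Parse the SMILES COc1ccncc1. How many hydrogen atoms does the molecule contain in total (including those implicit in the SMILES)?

7

Walk through each heavy atom and fill implicit hydrogens from standard valence (C 4, N 3, O 2, S 2, halogen 1); for lowercase aromatic atoms, an aromatic c carries 1 H when it has two neighbours and 0 H with three, and aromatic n carries 0 H:
  atom 1: C, bond orders sum to 1 (valence 4) → 3 H
  atom 2: O, bond orders sum to 2 (valence 2) → 0 H
  atom 3: aromatic c, 3 neighbours → 0 H
  atom 4: aromatic c, 2 neighbours → 1 H
  atom 5: aromatic c, 2 neighbours → 1 H
  atom 6: aromatic n, 2 neighbours → 0 H
  atom 7: aromatic c, 2 neighbours → 1 H
  atom 8: aromatic c, 2 neighbours → 1 H
Total hydrogens: 7.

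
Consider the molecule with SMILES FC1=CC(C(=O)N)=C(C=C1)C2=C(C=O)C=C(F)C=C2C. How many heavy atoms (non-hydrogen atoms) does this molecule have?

20

Every atom symbol written in the SMILES (organic subset) is one heavy atom; implicit H are not written.
Heavy atoms by element → C:15, F:2, N:1, O:2.
Total: 20.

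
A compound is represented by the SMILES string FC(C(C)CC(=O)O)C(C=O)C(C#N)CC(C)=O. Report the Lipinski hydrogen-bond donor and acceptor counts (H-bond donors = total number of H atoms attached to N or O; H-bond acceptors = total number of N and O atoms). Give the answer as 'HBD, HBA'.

Donors: find every N or O and count the H atoms it carries.
  atom 7 (O): bond orders sum to 2 → 0 H
  atom 8 (O): bond orders sum to 1 → 1 H
  atom 11 (O): bond orders sum to 2 → 0 H
  atom 14 (N): bond orders sum to 3 → 0 H
  atom 18 (O): bond orders sum to 2 → 0 H
Lipinski HBD = 1.
Acceptors: N atoms = 1, O atoms = 4 → HBA = 5.

1, 5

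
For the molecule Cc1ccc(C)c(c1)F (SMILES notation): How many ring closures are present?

In SMILES, each pair of matching ring-closure digits denotes one ring-closing bond; the number of such bonds equals the number of independent rings.
Ring-closure bonds here: 1.

1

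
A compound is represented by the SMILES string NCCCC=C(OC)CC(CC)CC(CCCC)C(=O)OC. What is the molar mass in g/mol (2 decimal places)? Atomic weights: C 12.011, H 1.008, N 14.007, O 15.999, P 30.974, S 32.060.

313.48 g/mol

First, the molecular formula is C18H35NO3 (counting implicit H from valence).
  C: 18 × 12.011 = 216.198
  H: 35 × 1.008 = 35.280
  N: 1 × 14.007 = 14.007
  O: 3 × 15.999 = 47.997
Sum: 18×12.011 + 35×1.008 + 1×14.007 + 3×15.999 = 313.482 → 313.48 g/mol.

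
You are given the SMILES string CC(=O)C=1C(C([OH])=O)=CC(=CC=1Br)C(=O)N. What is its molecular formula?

C10H8BrNO4

Walk through each heavy atom and fill implicit hydrogens from standard valence (C 4, N 3, O 2, S 2, halogen 1):
  atom 1: C, bond orders sum to 1 (valence 4) → 3 H
  atom 2: C, bond orders sum to 4 (valence 4) → 0 H
  atom 3: O, bond orders sum to 2 (valence 2) → 0 H
  atom 4: C, bond orders sum to 4 (valence 4) → 0 H
  atom 5: C, bond orders sum to 4 (valence 4) → 0 H
  atom 6: C, bond orders sum to 4 (valence 4) → 0 H
  atom 7: O with explicit H count 1
  atom 8: O, bond orders sum to 2 (valence 2) → 0 H
  atom 9: C, bond orders sum to 3 (valence 4) → 1 H
  atom 10: C, bond orders sum to 4 (valence 4) → 0 H
  atom 11: C, bond orders sum to 3 (valence 4) → 1 H
  atom 12: C, bond orders sum to 4 (valence 4) → 0 H
  atom 13: Br (halogen, monovalent) → 0 H
  atom 14: C, bond orders sum to 4 (valence 4) → 0 H
  atom 15: O, bond orders sum to 2 (valence 2) → 0 H
  atom 16: N, bond orders sum to 1 (valence 3) → 2 H
Totals → C:10, H:8, Br:1, N:1, O:4.
In Hill order: C10H8BrNO4.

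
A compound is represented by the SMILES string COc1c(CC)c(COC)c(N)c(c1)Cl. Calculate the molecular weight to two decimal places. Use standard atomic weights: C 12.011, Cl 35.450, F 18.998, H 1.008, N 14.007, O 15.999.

229.70 g/mol

First, the molecular formula is C11H16ClNO2 (counting implicit H from valence).
  C: 11 × 12.011 = 132.121
  Cl: 1 × 35.450 = 35.450
  H: 16 × 1.008 = 16.128
  N: 1 × 14.007 = 14.007
  O: 2 × 15.999 = 31.998
Sum: 11×12.011 + 1×35.450 + 16×1.008 + 1×14.007 + 2×15.999 = 229.704 → 229.70 g/mol.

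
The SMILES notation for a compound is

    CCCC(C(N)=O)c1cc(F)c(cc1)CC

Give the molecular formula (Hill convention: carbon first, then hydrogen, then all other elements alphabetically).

C13H18FNO

Walk through each heavy atom and fill implicit hydrogens from standard valence (C 4, N 3, O 2, S 2, halogen 1); for lowercase aromatic atoms, an aromatic c carries 1 H when it has two neighbours and 0 H with three, and aromatic n carries 0 H:
  atom 1: C, bond orders sum to 1 (valence 4) → 3 H
  atom 2: C, bond orders sum to 2 (valence 4) → 2 H
  atom 3: C, bond orders sum to 2 (valence 4) → 2 H
  atom 4: C, bond orders sum to 3 (valence 4) → 1 H
  atom 5: C, bond orders sum to 4 (valence 4) → 0 H
  atom 6: N, bond orders sum to 1 (valence 3) → 2 H
  atom 7: O, bond orders sum to 2 (valence 2) → 0 H
  atom 8: aromatic c, 3 neighbours → 0 H
  atom 9: aromatic c, 2 neighbours → 1 H
  atom 10: aromatic c, 3 neighbours → 0 H
  atom 11: F (halogen, monovalent) → 0 H
  atom 12: aromatic c, 3 neighbours → 0 H
  atom 13: aromatic c, 2 neighbours → 1 H
  atom 14: aromatic c, 2 neighbours → 1 H
  atom 15: C, bond orders sum to 2 (valence 4) → 2 H
  atom 16: C, bond orders sum to 1 (valence 4) → 3 H
Totals → C:13, H:18, F:1, N:1, O:1.
In Hill order: C13H18FNO.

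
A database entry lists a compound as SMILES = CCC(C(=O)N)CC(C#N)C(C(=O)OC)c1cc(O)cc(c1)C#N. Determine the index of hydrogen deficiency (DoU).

Molecular formula: C17H19N3O4.
DoU = (2C + 2 + N − H − X) / 2, where X is the halogen count and O/S are ignored.
    = (2·17 + 2 + 3 − 19 − 0) / 2 = 20 / 2 = 10.

10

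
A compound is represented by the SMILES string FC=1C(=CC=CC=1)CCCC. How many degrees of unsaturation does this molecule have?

Degree of unsaturation = (number of rings) + (number of π bonds).
Ring closures in the SMILES: 1.
π bonds: 3 double bonds (each 1 DoU) → 3 DoU from unsaturation.
Total DoU = 1 + 3 = 4.

4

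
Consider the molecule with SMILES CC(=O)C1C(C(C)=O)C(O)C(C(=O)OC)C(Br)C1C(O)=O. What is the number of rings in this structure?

1

In SMILES, each pair of matching ring-closure digits denotes one ring-closing bond; the number of such bonds equals the number of independent rings.
Ring-closure bonds here: 1.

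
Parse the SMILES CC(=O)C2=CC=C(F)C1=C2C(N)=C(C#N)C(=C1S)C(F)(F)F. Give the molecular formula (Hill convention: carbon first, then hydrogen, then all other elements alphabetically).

C14H8F4N2OS

Walk through each heavy atom and fill implicit hydrogens from standard valence (C 4, N 3, O 2, S 2, halogen 1):
  atom 1: C, bond orders sum to 1 (valence 4) → 3 H
  atom 2: C, bond orders sum to 4 (valence 4) → 0 H
  atom 3: O, bond orders sum to 2 (valence 2) → 0 H
  atom 4: C, bond orders sum to 4 (valence 4) → 0 H
  atom 5: C, bond orders sum to 3 (valence 4) → 1 H
  atom 6: C, bond orders sum to 3 (valence 4) → 1 H
  atom 7: C, bond orders sum to 4 (valence 4) → 0 H
  atom 8: F (halogen, monovalent) → 0 H
  atom 9: C, bond orders sum to 4 (valence 4) → 0 H
  atom 10: C, bond orders sum to 4 (valence 4) → 0 H
  atom 11: C, bond orders sum to 4 (valence 4) → 0 H
  atom 12: N, bond orders sum to 1 (valence 3) → 2 H
  atom 13: C, bond orders sum to 4 (valence 4) → 0 H
  atom 14: C, bond orders sum to 4 (valence 4) → 0 H
  atom 15: N, bond orders sum to 3 (valence 3) → 0 H
  atom 16: C, bond orders sum to 4 (valence 4) → 0 H
  atom 17: C, bond orders sum to 4 (valence 4) → 0 H
  atom 18: S, bond orders sum to 1 (valence 2) → 1 H
  atom 19: C, bond orders sum to 4 (valence 4) → 0 H
  atom 20: F (halogen, monovalent) → 0 H
  atom 21: F (halogen, monovalent) → 0 H
  atom 22: F (halogen, monovalent) → 0 H
Totals → C:14, H:8, F:4, N:2, O:1, S:1.
In Hill order: C14H8F4N2OS.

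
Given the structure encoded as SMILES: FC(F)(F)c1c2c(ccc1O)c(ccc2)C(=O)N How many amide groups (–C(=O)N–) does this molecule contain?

The amide motif appears at heavy-atom position 16 in the SMILES.
Other groups present: 1 hydroxyl.
Amide count: 1.

1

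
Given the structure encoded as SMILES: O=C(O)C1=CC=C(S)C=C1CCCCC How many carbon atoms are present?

Count every carbon token in the SMILES (each C, including those in ring-closure positions and inside branches).
Carbon count: 12.

12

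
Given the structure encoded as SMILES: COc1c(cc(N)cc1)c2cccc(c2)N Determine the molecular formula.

C13H14N2O

Walk through each heavy atom and fill implicit hydrogens from standard valence (C 4, N 3, O 2, S 2, halogen 1); for lowercase aromatic atoms, an aromatic c carries 1 H when it has two neighbours and 0 H with three, and aromatic n carries 0 H:
  atom 1: C, bond orders sum to 1 (valence 4) → 3 H
  atom 2: O, bond orders sum to 2 (valence 2) → 0 H
  atom 3: aromatic c, 3 neighbours → 0 H
  atom 4: aromatic c, 3 neighbours → 0 H
  atom 5: aromatic c, 2 neighbours → 1 H
  atom 6: aromatic c, 3 neighbours → 0 H
  atom 7: N, bond orders sum to 1 (valence 3) → 2 H
  atom 8: aromatic c, 2 neighbours → 1 H
  atom 9: aromatic c, 2 neighbours → 1 H
  atom 10: aromatic c, 3 neighbours → 0 H
  atom 11: aromatic c, 2 neighbours → 1 H
  atom 12: aromatic c, 2 neighbours → 1 H
  atom 13: aromatic c, 2 neighbours → 1 H
  atom 14: aromatic c, 3 neighbours → 0 H
  atom 15: aromatic c, 2 neighbours → 1 H
  atom 16: N, bond orders sum to 1 (valence 3) → 2 H
Totals → C:13, H:14, N:2, O:1.
In Hill order: C13H14N2O.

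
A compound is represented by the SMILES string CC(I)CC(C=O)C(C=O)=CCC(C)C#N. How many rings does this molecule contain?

0

In SMILES, each pair of matching ring-closure digits denotes one ring-closing bond; the number of such bonds equals the number of independent rings.
Ring-closure bonds here: 0.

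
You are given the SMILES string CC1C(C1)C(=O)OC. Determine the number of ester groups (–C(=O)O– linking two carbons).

1

The ester motif appears at heavy-atom position 5 in the SMILES.
Ester count: 1.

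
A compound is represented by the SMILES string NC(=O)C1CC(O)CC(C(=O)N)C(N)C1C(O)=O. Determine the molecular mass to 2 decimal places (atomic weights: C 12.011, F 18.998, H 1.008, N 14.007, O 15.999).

259.26 g/mol

First, the molecular formula is C10H17N3O5 (counting implicit H from valence).
  C: 10 × 12.011 = 120.110
  H: 17 × 1.008 = 17.136
  N: 3 × 14.007 = 42.021
  O: 5 × 15.999 = 79.995
Sum: 10×12.011 + 17×1.008 + 3×14.007 + 5×15.999 = 259.262 → 259.26 g/mol.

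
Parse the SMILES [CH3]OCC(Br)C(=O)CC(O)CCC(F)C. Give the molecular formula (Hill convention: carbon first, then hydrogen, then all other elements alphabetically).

Walk through each heavy atom and fill implicit hydrogens from standard valence (C 4, N 3, O 2, S 2, halogen 1):
  atom 1: C with explicit H count 3
  atom 2: O, bond orders sum to 2 (valence 2) → 0 H
  atom 3: C, bond orders sum to 2 (valence 4) → 2 H
  atom 4: C, bond orders sum to 3 (valence 4) → 1 H
  atom 5: Br (halogen, monovalent) → 0 H
  atom 6: C, bond orders sum to 4 (valence 4) → 0 H
  atom 7: O, bond orders sum to 2 (valence 2) → 0 H
  atom 8: C, bond orders sum to 2 (valence 4) → 2 H
  atom 9: C, bond orders sum to 3 (valence 4) → 1 H
  atom 10: O, bond orders sum to 1 (valence 2) → 1 H
  atom 11: C, bond orders sum to 2 (valence 4) → 2 H
  atom 12: C, bond orders sum to 2 (valence 4) → 2 H
  atom 13: C, bond orders sum to 3 (valence 4) → 1 H
  atom 14: F (halogen, monovalent) → 0 H
  atom 15: C, bond orders sum to 1 (valence 4) → 3 H
Totals → C:10, H:18, Br:1, F:1, O:3.
In Hill order: C10H18BrFO3.

C10H18BrFO3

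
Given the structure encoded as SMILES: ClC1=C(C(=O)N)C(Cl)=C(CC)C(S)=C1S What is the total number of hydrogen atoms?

9

Walk through each heavy atom and fill implicit hydrogens from standard valence (C 4, N 3, O 2, S 2, halogen 1):
  atom 1: Cl (halogen, monovalent) → 0 H
  atom 2: C, bond orders sum to 4 (valence 4) → 0 H
  atom 3: C, bond orders sum to 4 (valence 4) → 0 H
  atom 4: C, bond orders sum to 4 (valence 4) → 0 H
  atom 5: O, bond orders sum to 2 (valence 2) → 0 H
  atom 6: N, bond orders sum to 1 (valence 3) → 2 H
  atom 7: C, bond orders sum to 4 (valence 4) → 0 H
  atom 8: Cl (halogen, monovalent) → 0 H
  atom 9: C, bond orders sum to 4 (valence 4) → 0 H
  atom 10: C, bond orders sum to 2 (valence 4) → 2 H
  atom 11: C, bond orders sum to 1 (valence 4) → 3 H
  atom 12: C, bond orders sum to 4 (valence 4) → 0 H
  atom 13: S, bond orders sum to 1 (valence 2) → 1 H
  atom 14: C, bond orders sum to 4 (valence 4) → 0 H
  atom 15: S, bond orders sum to 1 (valence 2) → 1 H
Total hydrogens: 9.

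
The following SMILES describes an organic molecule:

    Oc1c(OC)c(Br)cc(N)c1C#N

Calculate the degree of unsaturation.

6

Molecular formula: C8H7BrN2O2.
DoU = (2C + 2 + N − H − X) / 2, where X is the halogen count and O/S are ignored.
    = (2·8 + 2 + 2 − 7 − 1) / 2 = 12 / 2 = 6.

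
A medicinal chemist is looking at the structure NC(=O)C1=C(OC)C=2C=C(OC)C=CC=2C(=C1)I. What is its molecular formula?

C13H12INO3

Walk through each heavy atom and fill implicit hydrogens from standard valence (C 4, N 3, O 2, S 2, halogen 1):
  atom 1: N, bond orders sum to 1 (valence 3) → 2 H
  atom 2: C, bond orders sum to 4 (valence 4) → 0 H
  atom 3: O, bond orders sum to 2 (valence 2) → 0 H
  atom 4: C, bond orders sum to 4 (valence 4) → 0 H
  atom 5: C, bond orders sum to 4 (valence 4) → 0 H
  atom 6: O, bond orders sum to 2 (valence 2) → 0 H
  atom 7: C, bond orders sum to 1 (valence 4) → 3 H
  atom 8: C, bond orders sum to 4 (valence 4) → 0 H
  atom 9: C, bond orders sum to 3 (valence 4) → 1 H
  atom 10: C, bond orders sum to 4 (valence 4) → 0 H
  atom 11: O, bond orders sum to 2 (valence 2) → 0 H
  atom 12: C, bond orders sum to 1 (valence 4) → 3 H
  atom 13: C, bond orders sum to 3 (valence 4) → 1 H
  atom 14: C, bond orders sum to 3 (valence 4) → 1 H
  atom 15: C, bond orders sum to 4 (valence 4) → 0 H
  atom 16: C, bond orders sum to 4 (valence 4) → 0 H
  atom 17: C, bond orders sum to 3 (valence 4) → 1 H
  atom 18: I (halogen, monovalent) → 0 H
Totals → C:13, H:12, I:1, N:1, O:3.
In Hill order: C13H12INO3.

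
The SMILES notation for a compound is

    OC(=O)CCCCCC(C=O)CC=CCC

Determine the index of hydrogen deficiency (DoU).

3

Degree of unsaturation = (number of rings) + (number of π bonds).
Ring closures in the SMILES: 0.
π bonds: 3 double bonds (each 1 DoU) → 3 DoU from unsaturation.
Total DoU = 0 + 3 = 3.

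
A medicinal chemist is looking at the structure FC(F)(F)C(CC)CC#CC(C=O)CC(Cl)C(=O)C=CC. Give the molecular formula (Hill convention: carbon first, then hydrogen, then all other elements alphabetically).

C15H18ClF3O2

Walk through each heavy atom and fill implicit hydrogens from standard valence (C 4, N 3, O 2, S 2, halogen 1):
  atom 1: F (halogen, monovalent) → 0 H
  atom 2: C, bond orders sum to 4 (valence 4) → 0 H
  atom 3: F (halogen, monovalent) → 0 H
  atom 4: F (halogen, monovalent) → 0 H
  atom 5: C, bond orders sum to 3 (valence 4) → 1 H
  atom 6: C, bond orders sum to 2 (valence 4) → 2 H
  atom 7: C, bond orders sum to 1 (valence 4) → 3 H
  atom 8: C, bond orders sum to 2 (valence 4) → 2 H
  atom 9: C, bond orders sum to 4 (valence 4) → 0 H
  atom 10: C, bond orders sum to 4 (valence 4) → 0 H
  atom 11: C, bond orders sum to 3 (valence 4) → 1 H
  atom 12: C, bond orders sum to 3 (valence 4) → 1 H
  atom 13: O, bond orders sum to 2 (valence 2) → 0 H
  atom 14: C, bond orders sum to 2 (valence 4) → 2 H
  atom 15: C, bond orders sum to 3 (valence 4) → 1 H
  atom 16: Cl (halogen, monovalent) → 0 H
  atom 17: C, bond orders sum to 4 (valence 4) → 0 H
  atom 18: O, bond orders sum to 2 (valence 2) → 0 H
  atom 19: C, bond orders sum to 3 (valence 4) → 1 H
  atom 20: C, bond orders sum to 3 (valence 4) → 1 H
  atom 21: C, bond orders sum to 1 (valence 4) → 3 H
Totals → C:15, H:18, Cl:1, F:3, O:2.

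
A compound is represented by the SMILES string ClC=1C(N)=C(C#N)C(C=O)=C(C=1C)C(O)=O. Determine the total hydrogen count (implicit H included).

7

Walk through each heavy atom and fill implicit hydrogens from standard valence (C 4, N 3, O 2, S 2, halogen 1):
  atom 1: Cl (halogen, monovalent) → 0 H
  atom 2: C, bond orders sum to 4 (valence 4) → 0 H
  atom 3: C, bond orders sum to 4 (valence 4) → 0 H
  atom 4: N, bond orders sum to 1 (valence 3) → 2 H
  atom 5: C, bond orders sum to 4 (valence 4) → 0 H
  atom 6: C, bond orders sum to 4 (valence 4) → 0 H
  atom 7: N, bond orders sum to 3 (valence 3) → 0 H
  atom 8: C, bond orders sum to 4 (valence 4) → 0 H
  atom 9: C, bond orders sum to 3 (valence 4) → 1 H
  atom 10: O, bond orders sum to 2 (valence 2) → 0 H
  atom 11: C, bond orders sum to 4 (valence 4) → 0 H
  atom 12: C, bond orders sum to 4 (valence 4) → 0 H
  atom 13: C, bond orders sum to 1 (valence 4) → 3 H
  atom 14: C, bond orders sum to 4 (valence 4) → 0 H
  atom 15: O, bond orders sum to 1 (valence 2) → 1 H
  atom 16: O, bond orders sum to 2 (valence 2) → 0 H
Total hydrogens: 7.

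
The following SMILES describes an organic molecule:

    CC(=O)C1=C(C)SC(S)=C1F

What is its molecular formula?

C7H7FOS2

Walk through each heavy atom and fill implicit hydrogens from standard valence (C 4, N 3, O 2, S 2, halogen 1):
  atom 1: C, bond orders sum to 1 (valence 4) → 3 H
  atom 2: C, bond orders sum to 4 (valence 4) → 0 H
  atom 3: O, bond orders sum to 2 (valence 2) → 0 H
  atom 4: C, bond orders sum to 4 (valence 4) → 0 H
  atom 5: C, bond orders sum to 4 (valence 4) → 0 H
  atom 6: C, bond orders sum to 1 (valence 4) → 3 H
  atom 7: S, bond orders sum to 2 (valence 2) → 0 H
  atom 8: C, bond orders sum to 4 (valence 4) → 0 H
  atom 9: S, bond orders sum to 1 (valence 2) → 1 H
  atom 10: C, bond orders sum to 4 (valence 4) → 0 H
  atom 11: F (halogen, monovalent) → 0 H
Totals → C:7, H:7, F:1, O:1, S:2.
In Hill order: C7H7FOS2.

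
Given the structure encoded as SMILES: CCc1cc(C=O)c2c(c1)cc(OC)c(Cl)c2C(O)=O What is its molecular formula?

Walk through each heavy atom and fill implicit hydrogens from standard valence (C 4, N 3, O 2, S 2, halogen 1); for lowercase aromatic atoms, an aromatic c carries 1 H when it has two neighbours and 0 H with three, and aromatic n carries 0 H:
  atom 1: C, bond orders sum to 1 (valence 4) → 3 H
  atom 2: C, bond orders sum to 2 (valence 4) → 2 H
  atom 3: aromatic c, 3 neighbours → 0 H
  atom 4: aromatic c, 2 neighbours → 1 H
  atom 5: aromatic c, 3 neighbours → 0 H
  atom 6: C, bond orders sum to 3 (valence 4) → 1 H
  atom 7: O, bond orders sum to 2 (valence 2) → 0 H
  atom 8: aromatic c, 3 neighbours → 0 H
  atom 9: aromatic c, 3 neighbours → 0 H
  atom 10: aromatic c, 2 neighbours → 1 H
  atom 11: aromatic c, 2 neighbours → 1 H
  atom 12: aromatic c, 3 neighbours → 0 H
  atom 13: O, bond orders sum to 2 (valence 2) → 0 H
  atom 14: C, bond orders sum to 1 (valence 4) → 3 H
  atom 15: aromatic c, 3 neighbours → 0 H
  atom 16: Cl (halogen, monovalent) → 0 H
  atom 17: aromatic c, 3 neighbours → 0 H
  atom 18: C, bond orders sum to 4 (valence 4) → 0 H
  atom 19: O, bond orders sum to 1 (valence 2) → 1 H
  atom 20: O, bond orders sum to 2 (valence 2) → 0 H
Totals → C:15, H:13, Cl:1, O:4.
In Hill order: C15H13ClO4.

C15H13ClO4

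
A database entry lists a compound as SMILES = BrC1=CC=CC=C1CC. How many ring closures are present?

1

In SMILES, each pair of matching ring-closure digits denotes one ring-closing bond; the number of such bonds equals the number of independent rings.
Ring-closure bonds here: 1.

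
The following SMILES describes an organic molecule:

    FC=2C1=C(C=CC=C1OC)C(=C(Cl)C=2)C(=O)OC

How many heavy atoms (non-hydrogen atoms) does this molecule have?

18

Every atom symbol written in the SMILES (organic subset) is one heavy atom; implicit H are not written.
Heavy atoms by element → C:13, Cl:1, F:1, O:3.
Total: 18.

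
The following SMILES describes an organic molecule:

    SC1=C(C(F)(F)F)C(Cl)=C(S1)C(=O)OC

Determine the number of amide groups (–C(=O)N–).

0

Scan the SMILES for the amide motif — none present.
Groups that are present: 1 ester, 1 thiol.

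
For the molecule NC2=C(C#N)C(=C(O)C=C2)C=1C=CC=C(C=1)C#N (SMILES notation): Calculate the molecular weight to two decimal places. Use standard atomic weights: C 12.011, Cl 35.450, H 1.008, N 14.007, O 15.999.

235.25 g/mol

First, the molecular formula is C14H9N3O (counting implicit H from valence).
  C: 14 × 12.011 = 168.154
  H: 9 × 1.008 = 9.072
  N: 3 × 14.007 = 42.021
  O: 1 × 15.999 = 15.999
Sum: 14×12.011 + 9×1.008 + 3×14.007 + 1×15.999 = 235.246 → 235.25 g/mol.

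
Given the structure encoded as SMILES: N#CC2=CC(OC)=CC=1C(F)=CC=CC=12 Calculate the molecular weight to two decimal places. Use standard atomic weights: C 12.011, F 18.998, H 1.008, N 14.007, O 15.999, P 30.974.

First, the molecular formula is C12H8FNO (counting implicit H from valence).
  C: 12 × 12.011 = 144.132
  F: 1 × 18.998 = 18.998
  H: 8 × 1.008 = 8.064
  N: 1 × 14.007 = 14.007
  O: 1 × 15.999 = 15.999
Sum: 12×12.011 + 1×18.998 + 8×1.008 + 1×14.007 + 1×15.999 = 201.200 → 201.20 g/mol.

201.20 g/mol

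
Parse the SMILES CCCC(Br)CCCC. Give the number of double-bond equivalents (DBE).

0

Molecular formula: C8H17Br.
DoU = (2C + 2 + N − H − X) / 2, where X is the halogen count and O/S are ignored.
    = (2·8 + 2 + 0 − 17 − 1) / 2 = 0 / 2 = 0.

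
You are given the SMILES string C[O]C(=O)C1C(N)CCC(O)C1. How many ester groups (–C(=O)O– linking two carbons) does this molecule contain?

1

The ester motif appears at heavy-atom position 3 in the SMILES.
Other groups present: 1 hydroxyl, 1 primary amine.
Ester count: 1.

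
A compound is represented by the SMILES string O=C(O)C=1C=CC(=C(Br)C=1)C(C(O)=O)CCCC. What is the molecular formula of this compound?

Walk through each heavy atom and fill implicit hydrogens from standard valence (C 4, N 3, O 2, S 2, halogen 1):
  atom 1: O, bond orders sum to 2 (valence 2) → 0 H
  atom 2: C, bond orders sum to 4 (valence 4) → 0 H
  atom 3: O, bond orders sum to 1 (valence 2) → 1 H
  atom 4: C, bond orders sum to 4 (valence 4) → 0 H
  atom 5: C, bond orders sum to 3 (valence 4) → 1 H
  atom 6: C, bond orders sum to 3 (valence 4) → 1 H
  atom 7: C, bond orders sum to 4 (valence 4) → 0 H
  atom 8: C, bond orders sum to 4 (valence 4) → 0 H
  atom 9: Br (halogen, monovalent) → 0 H
  atom 10: C, bond orders sum to 3 (valence 4) → 1 H
  atom 11: C, bond orders sum to 3 (valence 4) → 1 H
  atom 12: C, bond orders sum to 4 (valence 4) → 0 H
  atom 13: O, bond orders sum to 1 (valence 2) → 1 H
  atom 14: O, bond orders sum to 2 (valence 2) → 0 H
  atom 15: C, bond orders sum to 2 (valence 4) → 2 H
  atom 16: C, bond orders sum to 2 (valence 4) → 2 H
  atom 17: C, bond orders sum to 2 (valence 4) → 2 H
  atom 18: C, bond orders sum to 1 (valence 4) → 3 H
Totals → C:13, H:15, Br:1, O:4.
In Hill order: C13H15BrO4.

C13H15BrO4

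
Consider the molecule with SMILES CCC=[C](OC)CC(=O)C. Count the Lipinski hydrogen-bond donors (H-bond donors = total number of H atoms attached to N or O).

0

Donors: find every N or O and count the H atoms it carries.
  atom 5 (O): bond orders sum to 2 → 0 H
  atom 9 (O): bond orders sum to 2 → 0 H
Lipinski HBD = 0.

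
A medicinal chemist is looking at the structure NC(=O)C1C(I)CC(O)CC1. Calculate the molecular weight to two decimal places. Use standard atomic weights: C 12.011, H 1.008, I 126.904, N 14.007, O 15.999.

First, the molecular formula is C7H12INO2 (counting implicit H from valence).
  C: 7 × 12.011 = 84.077
  H: 12 × 1.008 = 12.096
  I: 1 × 126.904 = 126.904
  N: 1 × 14.007 = 14.007
  O: 2 × 15.999 = 31.998
Sum: 7×12.011 + 12×1.008 + 1×126.904 + 1×14.007 + 2×15.999 = 269.082 → 269.08 g/mol.

269.08 g/mol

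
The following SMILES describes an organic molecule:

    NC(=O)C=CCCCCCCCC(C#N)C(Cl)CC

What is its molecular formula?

C15H25ClN2O

Walk through each heavy atom and fill implicit hydrogens from standard valence (C 4, N 3, O 2, S 2, halogen 1):
  atom 1: N, bond orders sum to 1 (valence 3) → 2 H
  atom 2: C, bond orders sum to 4 (valence 4) → 0 H
  atom 3: O, bond orders sum to 2 (valence 2) → 0 H
  atom 4: C, bond orders sum to 3 (valence 4) → 1 H
  atom 5: C, bond orders sum to 3 (valence 4) → 1 H
  atom 6: C, bond orders sum to 2 (valence 4) → 2 H
  atom 7: C, bond orders sum to 2 (valence 4) → 2 H
  atom 8: C, bond orders sum to 2 (valence 4) → 2 H
  atom 9: C, bond orders sum to 2 (valence 4) → 2 H
  atom 10: C, bond orders sum to 2 (valence 4) → 2 H
  atom 11: C, bond orders sum to 2 (valence 4) → 2 H
  atom 12: C, bond orders sum to 2 (valence 4) → 2 H
  atom 13: C, bond orders sum to 3 (valence 4) → 1 H
  atom 14: C, bond orders sum to 4 (valence 4) → 0 H
  atom 15: N, bond orders sum to 3 (valence 3) → 0 H
  atom 16: C, bond orders sum to 3 (valence 4) → 1 H
  atom 17: Cl (halogen, monovalent) → 0 H
  atom 18: C, bond orders sum to 2 (valence 4) → 2 H
  atom 19: C, bond orders sum to 1 (valence 4) → 3 H
Totals → C:15, H:25, Cl:1, N:2, O:1.
In Hill order: C15H25ClN2O.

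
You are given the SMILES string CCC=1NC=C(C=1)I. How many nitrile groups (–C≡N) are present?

Scan the SMILES for the nitrile motif — none present.

0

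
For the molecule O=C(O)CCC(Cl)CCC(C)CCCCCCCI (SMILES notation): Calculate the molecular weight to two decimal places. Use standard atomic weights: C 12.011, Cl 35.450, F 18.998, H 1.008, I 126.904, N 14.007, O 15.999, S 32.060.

402.74 g/mol

First, the molecular formula is C15H28ClIO2 (counting implicit H from valence).
  C: 15 × 12.011 = 180.165
  Cl: 1 × 35.450 = 35.450
  H: 28 × 1.008 = 28.224
  I: 1 × 126.904 = 126.904
  O: 2 × 15.999 = 31.998
Sum: 15×12.011 + 1×35.450 + 28×1.008 + 1×126.904 + 2×15.999 = 402.741 → 402.74 g/mol.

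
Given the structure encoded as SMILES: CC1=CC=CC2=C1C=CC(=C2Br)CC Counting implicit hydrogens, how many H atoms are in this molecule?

13

Walk through each heavy atom and fill implicit hydrogens from standard valence (C 4, N 3, O 2, S 2, halogen 1):
  atom 1: C, bond orders sum to 1 (valence 4) → 3 H
  atom 2: C, bond orders sum to 4 (valence 4) → 0 H
  atom 3: C, bond orders sum to 3 (valence 4) → 1 H
  atom 4: C, bond orders sum to 3 (valence 4) → 1 H
  atom 5: C, bond orders sum to 3 (valence 4) → 1 H
  atom 6: C, bond orders sum to 4 (valence 4) → 0 H
  atom 7: C, bond orders sum to 4 (valence 4) → 0 H
  atom 8: C, bond orders sum to 3 (valence 4) → 1 H
  atom 9: C, bond orders sum to 3 (valence 4) → 1 H
  atom 10: C, bond orders sum to 4 (valence 4) → 0 H
  atom 11: C, bond orders sum to 4 (valence 4) → 0 H
  atom 12: Br (halogen, monovalent) → 0 H
  atom 13: C, bond orders sum to 2 (valence 4) → 2 H
  atom 14: C, bond orders sum to 1 (valence 4) → 3 H
Total hydrogens: 13.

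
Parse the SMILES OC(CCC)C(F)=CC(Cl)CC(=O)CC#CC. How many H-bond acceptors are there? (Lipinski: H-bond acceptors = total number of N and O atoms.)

2

N atoms: 0; O atoms: 2.
Lipinski HBA = 0 + 2 = 2.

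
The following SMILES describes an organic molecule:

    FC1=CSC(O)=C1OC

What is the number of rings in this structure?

In SMILES, each pair of matching ring-closure digits denotes one ring-closing bond; the number of such bonds equals the number of independent rings.
Ring-closure bonds here: 1.

1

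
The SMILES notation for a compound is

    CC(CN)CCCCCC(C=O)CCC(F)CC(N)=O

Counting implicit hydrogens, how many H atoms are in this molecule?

29

Walk through each heavy atom and fill implicit hydrogens from standard valence (C 4, N 3, O 2, S 2, halogen 1):
  atom 1: C, bond orders sum to 1 (valence 4) → 3 H
  atom 2: C, bond orders sum to 3 (valence 4) → 1 H
  atom 3: C, bond orders sum to 2 (valence 4) → 2 H
  atom 4: N, bond orders sum to 1 (valence 3) → 2 H
  atom 5: C, bond orders sum to 2 (valence 4) → 2 H
  atom 6: C, bond orders sum to 2 (valence 4) → 2 H
  atom 7: C, bond orders sum to 2 (valence 4) → 2 H
  atom 8: C, bond orders sum to 2 (valence 4) → 2 H
  atom 9: C, bond orders sum to 2 (valence 4) → 2 H
  atom 10: C, bond orders sum to 3 (valence 4) → 1 H
  atom 11: C, bond orders sum to 3 (valence 4) → 1 H
  atom 12: O, bond orders sum to 2 (valence 2) → 0 H
  atom 13: C, bond orders sum to 2 (valence 4) → 2 H
  atom 14: C, bond orders sum to 2 (valence 4) → 2 H
  atom 15: C, bond orders sum to 3 (valence 4) → 1 H
  atom 16: F (halogen, monovalent) → 0 H
  atom 17: C, bond orders sum to 2 (valence 4) → 2 H
  atom 18: C, bond orders sum to 4 (valence 4) → 0 H
  atom 19: N, bond orders sum to 1 (valence 3) → 2 H
  atom 20: O, bond orders sum to 2 (valence 2) → 0 H
Total hydrogens: 29.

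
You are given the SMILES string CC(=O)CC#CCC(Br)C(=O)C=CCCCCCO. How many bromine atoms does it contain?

1

Scan the SMILES for Br atoms (remember two-letter symbols like Cl and Br are single atoms).
Bromine count: 1.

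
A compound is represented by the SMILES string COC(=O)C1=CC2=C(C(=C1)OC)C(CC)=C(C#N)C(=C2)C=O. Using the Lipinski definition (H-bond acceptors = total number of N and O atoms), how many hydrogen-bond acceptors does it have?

N atoms: 1; O atoms: 4.
Lipinski HBA = 1 + 4 = 5.

5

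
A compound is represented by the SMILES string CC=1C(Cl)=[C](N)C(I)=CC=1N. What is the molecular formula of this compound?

Walk through each heavy atom and fill implicit hydrogens from standard valence (C 4, N 3, O 2, S 2, halogen 1):
  atom 1: C, bond orders sum to 1 (valence 4) → 3 H
  atom 2: C, bond orders sum to 4 (valence 4) → 0 H
  atom 3: C, bond orders sum to 4 (valence 4) → 0 H
  atom 4: Cl (halogen, monovalent) → 0 H
  atom 5: C with explicit H count 0
  atom 6: N, bond orders sum to 1 (valence 3) → 2 H
  atom 7: C, bond orders sum to 4 (valence 4) → 0 H
  atom 8: I (halogen, monovalent) → 0 H
  atom 9: C, bond orders sum to 3 (valence 4) → 1 H
  atom 10: C, bond orders sum to 4 (valence 4) → 0 H
  atom 11: N, bond orders sum to 1 (valence 3) → 2 H
Totals → C:7, H:8, Cl:1, I:1, N:2.
In Hill order: C7H8ClIN2.

C7H8ClIN2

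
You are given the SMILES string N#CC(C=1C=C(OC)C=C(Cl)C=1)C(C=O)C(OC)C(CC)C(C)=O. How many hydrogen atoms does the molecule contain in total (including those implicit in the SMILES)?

22

Walk through each heavy atom and fill implicit hydrogens from standard valence (C 4, N 3, O 2, S 2, halogen 1):
  atom 1: N, bond orders sum to 3 (valence 3) → 0 H
  atom 2: C, bond orders sum to 4 (valence 4) → 0 H
  atom 3: C, bond orders sum to 3 (valence 4) → 1 H
  atom 4: C, bond orders sum to 4 (valence 4) → 0 H
  atom 5: C, bond orders sum to 3 (valence 4) → 1 H
  atom 6: C, bond orders sum to 4 (valence 4) → 0 H
  atom 7: O, bond orders sum to 2 (valence 2) → 0 H
  atom 8: C, bond orders sum to 1 (valence 4) → 3 H
  atom 9: C, bond orders sum to 3 (valence 4) → 1 H
  atom 10: C, bond orders sum to 4 (valence 4) → 0 H
  atom 11: Cl (halogen, monovalent) → 0 H
  atom 12: C, bond orders sum to 3 (valence 4) → 1 H
  atom 13: C, bond orders sum to 3 (valence 4) → 1 H
  atom 14: C, bond orders sum to 3 (valence 4) → 1 H
  atom 15: O, bond orders sum to 2 (valence 2) → 0 H
  atom 16: C, bond orders sum to 3 (valence 4) → 1 H
  atom 17: O, bond orders sum to 2 (valence 2) → 0 H
  atom 18: C, bond orders sum to 1 (valence 4) → 3 H
  atom 19: C, bond orders sum to 3 (valence 4) → 1 H
  atom 20: C, bond orders sum to 2 (valence 4) → 2 H
  atom 21: C, bond orders sum to 1 (valence 4) → 3 H
  atom 22: C, bond orders sum to 4 (valence 4) → 0 H
  atom 23: C, bond orders sum to 1 (valence 4) → 3 H
  atom 24: O, bond orders sum to 2 (valence 2) → 0 H
Total hydrogens: 22.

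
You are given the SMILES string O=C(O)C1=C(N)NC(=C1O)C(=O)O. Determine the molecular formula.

Walk through each heavy atom and fill implicit hydrogens from standard valence (C 4, N 3, O 2, S 2, halogen 1):
  atom 1: O, bond orders sum to 2 (valence 2) → 0 H
  atom 2: C, bond orders sum to 4 (valence 4) → 0 H
  atom 3: O, bond orders sum to 1 (valence 2) → 1 H
  atom 4: C, bond orders sum to 4 (valence 4) → 0 H
  atom 5: C, bond orders sum to 4 (valence 4) → 0 H
  atom 6: N, bond orders sum to 1 (valence 3) → 2 H
  atom 7: N, bond orders sum to 2 (valence 3) → 1 H
  atom 8: C, bond orders sum to 4 (valence 4) → 0 H
  atom 9: C, bond orders sum to 4 (valence 4) → 0 H
  atom 10: O, bond orders sum to 1 (valence 2) → 1 H
  atom 11: C, bond orders sum to 4 (valence 4) → 0 H
  atom 12: O, bond orders sum to 2 (valence 2) → 0 H
  atom 13: O, bond orders sum to 1 (valence 2) → 1 H
Totals → C:6, H:6, N:2, O:5.
In Hill order: C6H6N2O5.

C6H6N2O5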